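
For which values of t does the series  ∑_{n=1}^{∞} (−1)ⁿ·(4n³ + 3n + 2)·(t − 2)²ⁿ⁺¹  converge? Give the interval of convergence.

The ratio of consecutive coefficients is (4(n+1)³ + 3(n+1) + 2)/(4n³ + 3n + 2) → 1.
Successive powers of (t − 2) differ by 2, so the series converges when |t − 2|² · 1 < 1, i.e. |t − 2| < √(1) = 1. So R = 1.
Check t = 3: the n-th term does not approach 0; divergence by the term test.
When t = 1, the n-th term does not approach 0; divergence by the term test.

(1, 3)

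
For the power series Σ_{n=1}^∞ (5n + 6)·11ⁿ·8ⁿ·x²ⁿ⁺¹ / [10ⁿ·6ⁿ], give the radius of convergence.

By the ratio test, |a_{n+1}/a_n| = [(5(n+1) + 6)/(5n + 6)] · 11·8/(10·6) → 22/15.
Writing y = x², the series in y has radius 15/22, so |x| < √(15/22) and R = √330/22.

R = √330/22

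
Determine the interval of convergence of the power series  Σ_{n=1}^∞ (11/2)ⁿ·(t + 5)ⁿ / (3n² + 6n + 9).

Ratio test: |a_{n+1}/a_n| = [(3n² + 6n + 9)/(3(n+1)² + 6(n+1) + 9)] · 11/2 → 11/2 as n → ∞.
Thus R = 1/(11/2) = 2/11.
Check t = -53/11: absolute convergence follows by limit comparison with Σ 1/n².
Endpoint t = -57/11: absolute convergence follows by limit comparison with Σ 1/n².

[-57/11, -53/11]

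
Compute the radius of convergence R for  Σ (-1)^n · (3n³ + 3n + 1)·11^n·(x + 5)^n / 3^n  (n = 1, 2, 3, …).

The ratio of consecutive coefficients is [(3(n+1)³ + 3(n+1) + 1)/(3n³ + 3n + 1)] · 11/3 → 11/3.
Convergence for |x + 5| · 11/3 < 1, i.e. |x + 5| < 3/11. So R = 3/11.

R = 3/11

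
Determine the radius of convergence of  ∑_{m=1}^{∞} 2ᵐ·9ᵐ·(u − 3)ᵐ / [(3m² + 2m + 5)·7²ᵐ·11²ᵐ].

By the ratio test, |a_{m+1}/a_m| = [(3m² + 2m + 5)/(3(m+1)² + 2(m+1) + 5)] · 2·9/(49·121) → 18/5929.
Hence the series converges for |u − 3| < 1/(18/5929) = 5929/18, so the radius of convergence is 5929/18.

R = 5929/18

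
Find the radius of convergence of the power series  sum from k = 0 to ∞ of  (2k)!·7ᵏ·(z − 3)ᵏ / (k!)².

The ratio of consecutive coefficients is (2k+1)·(2k+2)/(k+1)² · 7 → 28.
Convergence for |z − 3| · 28 < 1, i.e. |z − 3| < 1/28. So R = 1/28.

R = 1/28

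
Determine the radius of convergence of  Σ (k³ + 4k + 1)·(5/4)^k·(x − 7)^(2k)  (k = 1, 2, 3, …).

R = 2√5/5

Ratio test: |a_{k+1}/a_k| = [((k+1)³ + 4(k+1) + 1)/(k³ + 4k + 1)] · 5/4 → 5/4 as k → ∞.
Since the exponent of (x − 7) increases by 2 each term, convergence requires |x − 7|² < 4/5, hence R = 2√5/5.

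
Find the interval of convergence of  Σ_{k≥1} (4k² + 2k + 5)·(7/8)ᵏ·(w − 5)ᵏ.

(27/7, 43/7)

Apply the ratio test: |a_{k+1}| / |a_k| = [(4(k+1)² + 2(k+1) + 5)/(4k² + 2k + 5)] · 7/8, which tends to 7/8 as k → ∞.
Convergence for |w − 5| · 7/8 < 1, i.e. |w − 5| < 8/7. So R = 8/7.
Check w = 43/7: the k-th term does not approach 0; divergence by the term test.
When w = 27/7, the terms have absolute value of order k², which does not tend to 0, so the series diverges by the divergence test.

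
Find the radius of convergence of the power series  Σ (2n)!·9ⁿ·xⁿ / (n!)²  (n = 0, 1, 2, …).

By the ratio test, |a_{n+1}/a_n| = (2n+1)·(2n+2)/(n+1)² · 9 → 36.
Convergence for |x| · 36 < 1, i.e. |x| < 1/36. So R = 1/36.

R = 1/36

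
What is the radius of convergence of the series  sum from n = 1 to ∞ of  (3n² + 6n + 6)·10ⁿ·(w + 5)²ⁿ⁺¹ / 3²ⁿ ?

R = 3√10/10

Apply the ratio test: |a_{n+1}| / |a_n| = [(3(n+1)² + 6(n+1) + 6)/(3n² + 6n + 6)] · 10/9, which tends to 10/9 as n → ∞.
Writing y = (w + 5)², the series in y has radius 9/10, so |w + 5| < √(9/10) and R = 3√10/10.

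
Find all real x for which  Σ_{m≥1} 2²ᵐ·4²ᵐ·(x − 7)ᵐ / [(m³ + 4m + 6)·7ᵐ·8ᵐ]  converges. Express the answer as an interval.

[49/8, 63/8]

Apply the ratio test: |a_{m+1}| / |a_m| = [(m³ + 4m + 6)/((m+1)³ + 4(m+1) + 6)] · 4·16/(7·8), which tends to 8/7 as m → ∞.
Hence the series converges for |x − 7| < 1/(8/7) = 7/8, so the radius of convergence is 7/8.
At x = 63/8: absolute convergence follows by limit comparison with Σ 1/m³.
At x = 49/8: absolute convergence follows by limit comparison with Σ 1/m³.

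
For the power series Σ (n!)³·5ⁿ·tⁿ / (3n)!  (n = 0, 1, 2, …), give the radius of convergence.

R = 27/5

The ratio of consecutive coefficients is (n+1)³/[(3n+1)·(3n+2)·(3n+3)] · 5 → 5/27.
The series converges when 5/27 · |t| < 1, giving R = 27/5.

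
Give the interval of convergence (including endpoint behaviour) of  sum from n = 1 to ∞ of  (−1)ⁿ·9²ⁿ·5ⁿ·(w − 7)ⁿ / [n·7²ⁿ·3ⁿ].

(896/135, 994/135]

Apply the ratio test: |a_{n+1}| / |a_n| = [n/(n+1)] · 81·5/(49·3), which tends to 135/49 as n → ∞.
The series converges when 135/49 · |w − 7| < 1, giving R = 49/135.
Check w = 994/135: convergence follows from the alternating series test (terms decrease monotonically to 0).
Endpoint w = 896/135: the terms behave like c/n; limit comparison with the harmonic series gives divergence.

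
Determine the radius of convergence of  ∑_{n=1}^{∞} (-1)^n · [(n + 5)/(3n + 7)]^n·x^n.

R = 3

By the Cauchy root test, |a_n|^(1/n) = (n + 5)/(3n + 7) → 1/3.
Convergence for |x| · 1/3 < 1, i.e. |x| < 3. So R = 3.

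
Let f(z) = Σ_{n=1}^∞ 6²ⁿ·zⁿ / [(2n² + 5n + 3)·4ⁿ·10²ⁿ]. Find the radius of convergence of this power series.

Apply the ratio test: |a_{n+1}| / |a_n| = [(2n² + 5n + 3)/(2(n+1)² + 5(n+1) + 3)] · 36/(4·100), which tends to 9/100 as n → ∞.
Hence the series converges for |z| < 1/(9/100) = 100/9, so the radius of convergence is 100/9.

R = 100/9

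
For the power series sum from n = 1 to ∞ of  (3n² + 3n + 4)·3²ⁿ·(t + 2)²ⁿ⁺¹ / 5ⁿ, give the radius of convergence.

The ratio of consecutive coefficients is [(3(n+1)² + 3(n+1) + 4)/(3n² + 3n + 4)] · 9/5 → 9/5.
Since the exponent of (t + 2) increases by 2 each term, convergence requires |t + 2|² < 5/9, hence R = √5/3.

R = √5/3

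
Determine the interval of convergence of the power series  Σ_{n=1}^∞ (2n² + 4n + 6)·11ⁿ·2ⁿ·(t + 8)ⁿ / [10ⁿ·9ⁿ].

Apply the ratio test: |a_{n+1}| / |a_n| = [(2(n+1)² + 4(n+1) + 6)/(2n² + 4n + 6)] · 11·2/(10·9), which tends to 11/45 as n → ∞.
Convergence for |t + 8| · 11/45 < 1, i.e. |t + 8| < 45/11. So R = 45/11.
At t = -43/11: the n-th term does not approach 0; divergence by the term test.
Endpoint t = -133/11: the terms do not tend to 0, so the series diverges.

(-133/11, -43/11)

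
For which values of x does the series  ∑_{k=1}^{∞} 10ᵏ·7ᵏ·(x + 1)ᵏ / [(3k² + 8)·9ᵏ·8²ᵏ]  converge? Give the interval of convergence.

The ratio of consecutive coefficients is [(3k² + 8)/(3(k+1)² + 8)] · 10·7/(9·64) → 35/288.
Convergence for |x + 1| · 35/288 < 1, i.e. |x + 1| < 288/35. So R = 288/35.
Endpoint x = 253/35: absolute convergence follows by limit comparison with Σ 1/k².
At x = -323/35: absolute convergence follows by limit comparison with Σ 1/k².

[-323/35, 253/35]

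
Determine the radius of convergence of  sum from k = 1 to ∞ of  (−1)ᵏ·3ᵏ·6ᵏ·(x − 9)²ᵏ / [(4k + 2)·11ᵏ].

The ratio of consecutive coefficients is [(4k + 2)/(4(k+1) + 2)] · 3·6/11 → 18/11.
Successive powers of (x − 9) differ by 2, so the series converges when |x − 9|² · 18/11 < 1, i.e. |x − 9| < √(11/18). So R = √22/6.

R = √22/6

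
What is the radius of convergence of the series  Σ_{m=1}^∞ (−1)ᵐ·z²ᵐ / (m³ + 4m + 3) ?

R = 1

Apply the ratio test: |a_{m+1}| / |a_m| = (m³ + 4m + 3)/((m+1)³ + 4(m+1) + 3), which tends to 1 as m → ∞.
Writing y = z², the series in y has radius 1, so |z| < √(1) = 1 and R = 1.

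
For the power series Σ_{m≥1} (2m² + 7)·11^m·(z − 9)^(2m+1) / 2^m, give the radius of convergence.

Apply the ratio test: |a_{m+1}| / |a_m| = [(2(m+1)² + 7)/(2m² + 7)] · 11/2, which tends to 11/2 as m → ∞.
Writing y = (z − 9)², the series in y has radius 2/11, so |z − 9| < √(2/11) and R = √22/11.

R = √22/11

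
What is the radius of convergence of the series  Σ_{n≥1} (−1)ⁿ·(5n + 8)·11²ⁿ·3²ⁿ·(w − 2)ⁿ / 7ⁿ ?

By the ratio test, |a_{n+1}/a_n| = [(5(n+1) + 8)/(5n + 8)] · 121·9/7 → 1089/7.
The series converges when 1089/7 · |w − 2| < 1, giving R = 7/1089.

R = 7/1089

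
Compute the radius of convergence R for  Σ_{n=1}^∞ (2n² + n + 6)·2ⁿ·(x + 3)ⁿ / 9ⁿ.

By the ratio test, |a_{n+1}/a_n| = [(2(n+1)² + (n+1) + 6)/(2n² + n + 6)] · 2/9 → 2/9.
Hence the series converges for |x + 3| < 1/(2/9) = 9/2, so the radius of convergence is 9/2.

R = 9/2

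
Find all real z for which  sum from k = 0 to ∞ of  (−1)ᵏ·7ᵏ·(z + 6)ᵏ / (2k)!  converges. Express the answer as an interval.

(−∞, ∞)

The ratio of consecutive coefficients is 7 · 1/[(2k+1)·(2k+2)] → 0.
The limit is 0, so the series converges for all z; R = ∞.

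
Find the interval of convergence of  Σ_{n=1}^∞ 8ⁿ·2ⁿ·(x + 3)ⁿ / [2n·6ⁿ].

Apply the ratio test: |a_{n+1}| / |a_n| = [2n/2(n+1)] · 8·2/6, which tends to 8/3 as n → ∞.
The series converges when 8/3 · |x + 3| < 1, giving R = 3/8.
Check x = -21/8: the terms are asymptotic to a nonzero constant times 1/n, so the series diverges by limit comparison with Σ 1/n.
Endpoint x = -27/8: the terms alternate in sign and decrease monotonically to 0 in absolute value (size ~ c/n), so the alternating series test gives convergence.

[-27/8, -21/8)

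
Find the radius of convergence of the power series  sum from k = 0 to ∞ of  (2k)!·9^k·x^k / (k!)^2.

R = 1/36

Apply the ratio test: |a_{k+1}| / |a_k| = (2k+1)·(2k+2)/(k+1)² · 9, which tends to 36 as k → ∞.
Convergence for |x| · 36 < 1, i.e. |x| < 1/36. So R = 1/36.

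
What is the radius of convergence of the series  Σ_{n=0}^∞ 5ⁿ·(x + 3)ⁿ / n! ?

Ratio test: |a_{n+1}/a_n| = 5 · 1/(n+1) → 0 as n → ∞.
The limit is 0, so the series converges for all x; R = ∞.

R = ∞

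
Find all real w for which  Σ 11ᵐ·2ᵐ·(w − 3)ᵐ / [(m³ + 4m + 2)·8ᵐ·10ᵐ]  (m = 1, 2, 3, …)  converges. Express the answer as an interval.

[-7/11, 73/11]

Apply the ratio test: |a_{m+1}| / |a_m| = [(m³ + 4m + 2)/((m+1)³ + 4(m+1) + 2)] · 11·2/(8·10), which tends to 11/40 as m → ∞.
Thus R = 1/(11/40) = 40/11.
Check w = 73/11: absolute convergence follows by limit comparison with Σ 1/m³.
When w = -7/11, the series is dominated by a constant times Σ 1/m³, which converges (p = 3 > 1).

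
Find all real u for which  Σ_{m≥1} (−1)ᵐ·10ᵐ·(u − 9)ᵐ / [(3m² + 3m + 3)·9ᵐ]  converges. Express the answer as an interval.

Ratio test: |a_{m+1}/a_m| = [(3m² + 3m + 3)/(3(m+1)² + 3(m+1) + 3)] · 10/9 → 10/9 as m → ∞.
Convergence for |u − 9| · 10/9 < 1, i.e. |u − 9| < 9/10. So R = 9/10.
Endpoint u = 99/10: the series is dominated by a constant times Σ 1/m², which converges (p = 2 > 1).
At u = 81/10: the terms are on the order of 1/m², so the series converges absolutely by comparison with the p-series (p = 2 > 1).

[81/10, 99/10]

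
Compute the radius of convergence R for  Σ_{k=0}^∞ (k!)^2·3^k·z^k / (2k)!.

By the ratio test, |a_{k+1}/a_k| = (k+1)²/[(2k+1)·(2k+2)] · 3 → 3/4.
Hence the series converges for |z| < 1/(3/4) = 4/3, so the radius of convergence is 4/3.

R = 4/3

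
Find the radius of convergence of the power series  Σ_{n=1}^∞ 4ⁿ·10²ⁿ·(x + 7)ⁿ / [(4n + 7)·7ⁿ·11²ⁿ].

R = 847/400

Ratio test: |a_{n+1}/a_n| = [(4n + 7)/(4(n+1) + 7)] · 4·100/(7·121) → 400/847 as n → ∞.
Thus R = 1/(400/847) = 847/400.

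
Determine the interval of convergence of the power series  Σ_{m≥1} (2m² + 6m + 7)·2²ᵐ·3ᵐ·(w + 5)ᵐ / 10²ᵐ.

(-40/3, 10/3)

By the ratio test, |a_{m+1}/a_m| = [(2(m+1)² + 6(m+1) + 7)/(2m² + 6m + 7)] · 4·3/100 → 3/25.
Hence the series converges for |w + 5| < 1/(3/25) = 25/3, so the radius of convergence is 25/3.
Endpoint w = 10/3: the m-th term does not approach 0; divergence by the term test.
Endpoint w = -40/3: the m-th term does not approach 0; divergence by the term test.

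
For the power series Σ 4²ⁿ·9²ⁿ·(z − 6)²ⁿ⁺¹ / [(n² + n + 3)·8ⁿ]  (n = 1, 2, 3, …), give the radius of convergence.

Ratio test: |a_{n+1}/a_n| = [(n² + n + 3)/((n+1)² + (n+1) + 3)] · 16·81/8 → 162 as n → ∞.
Successive powers of (z − 6) differ by 2, so the series converges when |z − 6|² · 162 < 1, i.e. |z − 6| < √(1/162). So R = √2/18.

R = √2/18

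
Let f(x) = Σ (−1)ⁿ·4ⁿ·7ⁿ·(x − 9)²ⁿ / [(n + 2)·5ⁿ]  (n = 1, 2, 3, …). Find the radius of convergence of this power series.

Apply the ratio test: |a_{n+1}| / |a_n| = [(n + 2)/((n+1) + 2)] · 4·7/5, which tends to 28/5 as n → ∞.
Since the exponent of (x − 9) increases by 2 each term, convergence requires |x − 9|² < 5/28, hence R = √35/14.

R = √35/14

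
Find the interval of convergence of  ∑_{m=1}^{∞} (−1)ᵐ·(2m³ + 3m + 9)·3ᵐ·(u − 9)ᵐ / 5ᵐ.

Ratio test: |a_{m+1}/a_m| = [(2(m+1)³ + 3(m+1) + 9)/(2m³ + 3m + 9)] · 3/5 → 3/5 as m → ∞.
Thus R = 1/(3/5) = 5/3.
Check u = 32/3: the terms have absolute value of order m³, which does not tend to 0, so the series diverges by the divergence test.
Endpoint u = 22/3: the terms do not tend to 0, so the series diverges.

(22/3, 32/3)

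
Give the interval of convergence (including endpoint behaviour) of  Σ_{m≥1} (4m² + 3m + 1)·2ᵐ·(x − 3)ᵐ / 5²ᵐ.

The ratio of consecutive coefficients is [(4(m+1)² + 3(m+1) + 1)/(4m² + 3m + 1)] · 2/25 → 2/25.
Hence the series converges for |x − 3| < 1/(2/25) = 25/2, so the radius of convergence is 25/2.
When x = 31/2, the terms do not tend to 0, so the series diverges.
At x = -19/2: the terms have absolute value of order m², which does not tend to 0, so the series diverges by the divergence test.

(-19/2, 31/2)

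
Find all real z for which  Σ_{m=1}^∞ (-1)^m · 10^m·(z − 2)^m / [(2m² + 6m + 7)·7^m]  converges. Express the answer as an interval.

By the ratio test, |a_{m+1}/a_m| = [(2m² + 6m + 7)/(2(m+1)² + 6(m+1) + 7)] · 10/7 → 10/7.
The series converges when 10/7 · |z − 2| < 1, giving R = 7/10.
Endpoint z = 27/10: the terms are on the order of 1/m², so the series converges absolutely by comparison with the p-series (p = 2 > 1).
At z = 13/10: absolute convergence follows by limit comparison with Σ 1/m².

[13/10, 27/10]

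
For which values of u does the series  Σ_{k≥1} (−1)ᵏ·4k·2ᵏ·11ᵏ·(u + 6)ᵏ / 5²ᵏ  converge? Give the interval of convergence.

(-157/22, -107/22)

Ratio test: |a_{k+1}/a_k| = [4(k+1)/4k] · 2·11/25 → 22/25 as k → ∞.
Hence the series converges for |u + 6| < 1/(22/25) = 25/22, so the radius of convergence is 25/22.
When u = -107/22, the terms have absolute value of order k, which does not tend to 0, so the series diverges by the divergence test.
When u = -157/22, the terms do not tend to 0, so the series diverges.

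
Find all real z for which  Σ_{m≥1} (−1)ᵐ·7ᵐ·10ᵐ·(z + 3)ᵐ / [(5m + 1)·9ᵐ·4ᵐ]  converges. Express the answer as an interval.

Ratio test: |a_{m+1}/a_m| = [(5m + 1)/(5(m+1) + 1)] · 7·10/(9·4) → 35/18 as m → ∞.
Convergence for |z + 3| · 35/18 < 1, i.e. |z + 3| < 18/35. So R = 18/35.
When z = -87/35, an alternating series whose terms decrease to 0 in absolute value, so it converges by the Leibniz criterion.
Check z = -123/35: the terms behave like c/m; limit comparison with the harmonic series gives divergence.

(-123/35, -87/35]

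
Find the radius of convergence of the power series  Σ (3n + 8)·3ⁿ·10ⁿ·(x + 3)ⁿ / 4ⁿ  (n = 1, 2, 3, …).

R = 2/15

Ratio test: |a_{n+1}/a_n| = [(3(n+1) + 8)/(3n + 8)] · 3·10/4 → 15/2 as n → ∞.
Thus R = 1/(15/2) = 2/15.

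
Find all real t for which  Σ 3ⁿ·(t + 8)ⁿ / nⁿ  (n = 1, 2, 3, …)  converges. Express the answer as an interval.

(−∞, ∞)

Root test: |a_n|^(1/n) = 3/n → 0.
Since the n-th root of |a_n| tends to 0, the series converges for all real t; R = ∞.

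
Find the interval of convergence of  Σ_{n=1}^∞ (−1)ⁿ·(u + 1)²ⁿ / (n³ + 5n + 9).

[-2, 0]

Ratio test: |a_{n+1}/a_n| = (n³ + 5n + 9)/((n+1)³ + 5(n+1) + 9) → 1 as n → ∞.
Since the exponent of (u + 1) increases by 2 each term, convergence requires |u + 1|² < 1, hence R = 1.
Check u = 0: the series is dominated by a constant times Σ 1/n³, which converges (p = 3 > 1).
At u = -2: the terms are on the order of 1/n³, so the series converges absolutely by comparison with the p-series (p = 3 > 1).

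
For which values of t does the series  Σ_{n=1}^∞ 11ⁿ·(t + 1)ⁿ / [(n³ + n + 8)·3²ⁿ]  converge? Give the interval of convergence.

[-20/11, -2/11]

Ratio test: |a_{n+1}/a_n| = [(n³ + n + 8)/((n+1)³ + (n+1) + 8)] · 11/9 → 11/9 as n → ∞.
The series converges when 11/9 · |t + 1| < 1, giving R = 9/11.
At t = -2/11: the terms are on the order of 1/n³, so the series converges absolutely by comparison with the p-series (p = 3 > 1).
Endpoint t = -20/11: the terms are on the order of 1/n³, so the series converges absolutely by comparison with the p-series (p = 3 > 1).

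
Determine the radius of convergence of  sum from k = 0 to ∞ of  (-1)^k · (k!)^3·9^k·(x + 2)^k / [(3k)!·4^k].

R = 12

Apply the ratio test: |a_{k+1}| / |a_k| = (k+1)³/[(3k+1)·(3k+2)·(3k+3)] · 9/4, which tends to 1/12 as k → ∞.
Convergence for |x + 2| · 1/12 < 1, i.e. |x + 2| < 12. So R = 12.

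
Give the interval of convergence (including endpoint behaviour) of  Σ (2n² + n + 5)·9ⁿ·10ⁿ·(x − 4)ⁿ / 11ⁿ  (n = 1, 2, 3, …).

The ratio of consecutive coefficients is [(2(n+1)² + (n+1) + 5)/(2n² + n + 5)] · 9·10/11 → 90/11.
Thus R = 1/(90/11) = 11/90.
When x = 371/90, the terms have absolute value of order n², which does not tend to 0, so the series diverges by the divergence test.
Check x = 349/90: the terms do not tend to 0, so the series diverges.

(349/90, 371/90)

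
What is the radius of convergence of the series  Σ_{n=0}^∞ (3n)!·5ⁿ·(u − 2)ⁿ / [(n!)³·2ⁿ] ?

Ratio test: |a_{n+1}/a_n| = (3n+1)·(3n+2)·(3n+3)/(n+1)³ · 5/2 → 135/2 as n → ∞.
Convergence for |u − 2| · 135/2 < 1, i.e. |u − 2| < 2/135. So R = 2/135.

R = 2/135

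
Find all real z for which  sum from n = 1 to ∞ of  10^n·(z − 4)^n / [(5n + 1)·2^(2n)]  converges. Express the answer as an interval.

Apply the ratio test: |a_{n+1}| / |a_n| = [(5n + 1)/(5(n+1) + 1)] · 10/4, which tends to 5/2 as n → ∞.
Thus R = 1/(5/2) = 2/5.
At z = 22/5: the terms behave like c/n; limit comparison with the harmonic series gives divergence.
At z = 18/5: an alternating series whose terms decrease to 0 in absolute value, so it converges by the Leibniz criterion.

[18/5, 22/5)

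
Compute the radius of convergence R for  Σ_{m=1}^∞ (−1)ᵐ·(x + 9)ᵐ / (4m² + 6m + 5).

By the ratio test, |a_{m+1}/a_m| = (4m² + 6m + 5)/(4(m+1)² + 6(m+1) + 5) → 1.
Convergence for |x + 9| < 1, so R = 1.

R = 1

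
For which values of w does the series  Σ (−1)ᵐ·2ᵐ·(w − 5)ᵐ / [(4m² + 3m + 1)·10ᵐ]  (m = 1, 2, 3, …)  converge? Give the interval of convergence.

Ratio test: |a_{m+1}/a_m| = [(4m² + 3m + 1)/(4(m+1)² + 3(m+1) + 1)] · 2/10 → 1/5 as m → ∞.
Hence the series converges for |w − 5| < 1/(1/5) = 5, so the radius of convergence is 5.
Check w = 10: the terms are on the order of 1/m², so the series converges absolutely by comparison with the p-series (p = 2 > 1).
When w = 0, the series is dominated by a constant times Σ 1/m², which converges (p = 2 > 1).

[0, 10]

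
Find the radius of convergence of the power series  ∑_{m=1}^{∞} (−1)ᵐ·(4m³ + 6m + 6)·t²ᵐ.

R = 1

Apply the ratio test: |a_{m+1}| / |a_m| = (4(m+1)³ + 6(m+1) + 6)/(4m³ + 6m + 6), which tends to 1 as m → ∞.
Since the exponent of t increases by 2 each term, convergence requires |t|² < 1, hence R = 1.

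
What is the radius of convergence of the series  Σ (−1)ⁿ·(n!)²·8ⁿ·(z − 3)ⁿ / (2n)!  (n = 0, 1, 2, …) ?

Apply the ratio test: |a_{n+1}| / |a_n| = (n+1)²/[(2n+1)·(2n+2)] · 8, which tends to 2 as n → ∞.
Thus R = 1/(2) = 1/2.

R = 1/2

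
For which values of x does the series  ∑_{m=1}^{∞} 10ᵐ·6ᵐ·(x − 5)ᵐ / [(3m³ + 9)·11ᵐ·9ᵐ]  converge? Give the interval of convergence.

By the ratio test, |a_{m+1}/a_m| = [(3m³ + 9)/(3(m+1)³ + 9)] · 10·6/(11·9) → 20/33.
Convergence for |x − 5| · 20/33 < 1, i.e. |x − 5| < 33/20. So R = 33/20.
When x = 133/20, the terms are on the order of 1/m³, so the series converges absolutely by comparison with the p-series (p = 3 > 1).
Endpoint x = 67/20: the series is dominated by a constant times Σ 1/m³, which converges (p = 3 > 1).

[67/20, 133/20]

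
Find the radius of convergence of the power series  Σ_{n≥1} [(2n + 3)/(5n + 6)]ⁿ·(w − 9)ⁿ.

By the Cauchy root test, |a_n|^(1/n) = (2n + 3)/(5n + 6) → 2/5.
Hence the series converges for |w − 9| < 1/(2/5) = 5/2, so the radius of convergence is 5/2.

R = 5/2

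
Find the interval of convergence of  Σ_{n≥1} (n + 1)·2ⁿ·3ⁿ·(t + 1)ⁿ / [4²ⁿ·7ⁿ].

(-59/3, 53/3)

Ratio test: |a_{n+1}/a_n| = [((n+1) + 1)/(n + 1)] · 2·3/(16·7) → 3/56 as n → ∞.
Thus R = 1/(3/56) = 56/3.
Endpoint t = 53/3: the terms have absolute value of order n, which does not tend to 0, so the series diverges by the divergence test.
Check t = -59/3: the terms have absolute value of order n, which does not tend to 0, so the series diverges by the divergence test.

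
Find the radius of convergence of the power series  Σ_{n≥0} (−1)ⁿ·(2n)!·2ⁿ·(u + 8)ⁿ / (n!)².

The ratio of consecutive coefficients is (2n+1)·(2n+2)/(n+1)² · 2 → 8.
Hence the series converges for |u + 8| < 1/(8) = 1/8, so the radius of convergence is 1/8.

R = 1/8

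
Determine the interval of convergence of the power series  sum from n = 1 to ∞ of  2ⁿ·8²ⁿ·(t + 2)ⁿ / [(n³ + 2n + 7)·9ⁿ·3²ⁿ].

[-337/128, -175/128]

Apply the ratio test: |a_{n+1}| / |a_n| = [(n³ + 2n + 7)/((n+1)³ + 2(n+1) + 7)] · 2·64/(9·9), which tends to 128/81 as n → ∞.
Thus R = 1/(128/81) = 81/128.
Check t = -175/128: the terms are on the order of 1/n³, so the series converges absolutely by comparison with the p-series (p = 3 > 1).
Endpoint t = -337/128: absolute convergence follows by limit comparison with Σ 1/n³.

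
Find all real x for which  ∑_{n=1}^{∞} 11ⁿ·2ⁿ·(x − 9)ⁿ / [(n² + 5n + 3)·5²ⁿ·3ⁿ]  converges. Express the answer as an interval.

[123/22, 273/22]

Apply the ratio test: |a_{n+1}| / |a_n| = [(n² + 5n + 3)/((n+1)² + 5(n+1) + 3)] · 11·2/(25·3), which tends to 22/75 as n → ∞.
The series converges when 22/75 · |x − 9| < 1, giving R = 75/22.
At x = 273/22: the terms are on the order of 1/n², so the series converges absolutely by comparison with the p-series (p = 2 > 1).
Check x = 123/22: the series is dominated by a constant times Σ 1/n², which converges (p = 2 > 1).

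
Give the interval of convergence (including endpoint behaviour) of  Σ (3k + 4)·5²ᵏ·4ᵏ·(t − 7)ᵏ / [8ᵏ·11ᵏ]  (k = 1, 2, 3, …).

Apply the ratio test: |a_{k+1}| / |a_k| = [(3(k+1) + 4)/(3k + 4)] · 25·4/(8·11), which tends to 25/22 as k → ∞.
Hence the series converges for |t − 7| < 1/(25/22) = 22/25, so the radius of convergence is 22/25.
Endpoint t = 197/25: the k-th term does not approach 0; divergence by the term test.
Check t = 153/25: the terms do not tend to 0, so the series diverges.

(153/25, 197/25)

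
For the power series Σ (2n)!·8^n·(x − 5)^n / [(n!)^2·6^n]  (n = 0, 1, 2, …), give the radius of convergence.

R = 3/16

Ratio test: |a_{n+1}/a_n| = (2n+1)·(2n+2)/(n+1)² · 8/6 → 16/3 as n → ∞.
Hence the series converges for |x − 5| < 1/(16/3) = 3/16, so the radius of convergence is 3/16.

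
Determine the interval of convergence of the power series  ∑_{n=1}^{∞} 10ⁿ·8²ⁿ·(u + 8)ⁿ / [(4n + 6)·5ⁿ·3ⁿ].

The ratio of consecutive coefficients is [(4n + 6)/(4(n+1) + 6)] · 10·64/(5·3) → 128/3.
The series converges when 128/3 · |u + 8| < 1, giving R = 3/128.
Check u = -1021/128: the terms behave like c/n; limit comparison with the harmonic series gives divergence.
At u = -1027/128: an alternating series whose terms decrease to 0 in absolute value, so it converges by the Leibniz criterion.

[-1027/128, -1021/128)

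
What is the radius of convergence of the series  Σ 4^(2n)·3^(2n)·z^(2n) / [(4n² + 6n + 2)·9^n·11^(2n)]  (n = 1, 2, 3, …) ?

R = 11/4

Apply the ratio test: |a_{n+1}| / |a_n| = [(4n² + 6n + 2)/(4(n+1)² + 6(n+1) + 2)] · 16·9/(9·121), which tends to 16/121 as n → ∞.
Writing y = z², the series in y has radius 121/16, so |z| < √(121/16) = 11/4 and R = 11/4.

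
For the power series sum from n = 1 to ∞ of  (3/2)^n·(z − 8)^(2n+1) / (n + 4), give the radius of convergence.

R = √6/3

Apply the ratio test: |a_{n+1}| / |a_n| = [(n + 4)/((n+1) + 4)] · 3/2, which tends to 3/2 as n → ∞.
Successive powers of (z − 8) differ by 2, so the series converges when |z − 8|² · 3/2 < 1, i.e. |z − 8| < √(2/3). So R = √6/3.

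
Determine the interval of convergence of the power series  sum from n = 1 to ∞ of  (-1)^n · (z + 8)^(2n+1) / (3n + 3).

Apply the ratio test: |a_{n+1}| / |a_n| = (3n + 3)/(3(n+1) + 3), which tends to 1 as n → ∞.
Successive powers of (z + 8) differ by 2, so the series converges when |z + 8|² · 1 < 1, i.e. |z + 8| < √(1) = 1. So R = 1.
Check z = -7: the terms alternate in sign and decrease monotonically to 0 in absolute value (size ~ c/n), so the alternating series test gives convergence.
Endpoint z = -9: an alternating series whose terms decrease to 0 in absolute value, so it converges by the Leibniz criterion.

[-9, -7]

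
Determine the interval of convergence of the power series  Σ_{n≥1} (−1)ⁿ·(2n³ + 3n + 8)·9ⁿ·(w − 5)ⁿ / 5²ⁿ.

Ratio test: |a_{n+1}/a_n| = [(2(n+1)³ + 3(n+1) + 8)/(2n³ + 3n + 8)] · 9/25 → 9/25 as n → ∞.
The series converges when 9/25 · |w − 5| < 1, giving R = 25/9.
Endpoint w = 70/9: the terms have absolute value of order n³, which does not tend to 0, so the series diverges by the divergence test.
When w = 20/9, the n-th term does not approach 0; divergence by the term test.

(20/9, 70/9)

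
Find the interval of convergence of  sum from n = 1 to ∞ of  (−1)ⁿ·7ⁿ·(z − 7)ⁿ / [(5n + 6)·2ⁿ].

(47/7, 51/7]

By the ratio test, |a_{n+1}/a_n| = [(5n + 6)/(5(n+1) + 6)] · 7/2 → 7/2.
Convergence for |z − 7| · 7/2 < 1, i.e. |z − 7| < 2/7. So R = 2/7.
Endpoint z = 51/7: an alternating series whose terms decrease to 0 in absolute value, so it converges by the Leibniz criterion.
Check z = 47/7: the terms behave like c/n; limit comparison with the harmonic series gives divergence.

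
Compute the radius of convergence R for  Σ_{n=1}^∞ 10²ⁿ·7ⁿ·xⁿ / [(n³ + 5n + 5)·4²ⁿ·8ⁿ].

By the ratio test, |a_{n+1}/a_n| = [(n³ + 5n + 5)/((n+1)³ + 5(n+1) + 5)] · 100·7/(16·8) → 175/32.
The series converges when 175/32 · |x| < 1, giving R = 32/175.

R = 32/175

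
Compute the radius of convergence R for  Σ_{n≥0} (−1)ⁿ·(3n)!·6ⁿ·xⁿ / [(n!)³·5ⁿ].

Ratio test: |a_{n+1}/a_n| = (3n+1)·(3n+2)·(3n+3)/(n+1)³ · 6/5 → 162/5 as n → ∞.
Hence the series converges for |x| < 1/(162/5) = 5/162, so the radius of convergence is 5/162.

R = 5/162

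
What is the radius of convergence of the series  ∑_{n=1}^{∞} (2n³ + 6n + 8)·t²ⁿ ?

Apply the ratio test: |a_{n+1}| / |a_n| = (2(n+1)³ + 6(n+1) + 8)/(2n³ + 6n + 8), which tends to 1 as n → ∞.
Since the exponent of t increases by 2 each term, convergence requires |t|² < 1, hence R = 1.

R = 1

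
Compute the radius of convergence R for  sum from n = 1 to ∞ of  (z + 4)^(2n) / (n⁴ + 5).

Apply the ratio test: |a_{n+1}| / |a_n| = (n⁴ + 5)/((n+1)⁴ + 5), which tends to 1 as n → ∞.
Since the exponent of (z + 4) increases by 2 each term, convergence requires |z + 4|² < 1, hence R = 1.

R = 1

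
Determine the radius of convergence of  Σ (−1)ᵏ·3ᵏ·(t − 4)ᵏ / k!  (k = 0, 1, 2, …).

Apply the ratio test: |a_{k+1}| / |a_k| = 3 · 1/(k+1), which tends to 0 as k → ∞.
Since the limit is 0 < 1 for every t, the series converges on all of ℝ and R = ∞.

R = ∞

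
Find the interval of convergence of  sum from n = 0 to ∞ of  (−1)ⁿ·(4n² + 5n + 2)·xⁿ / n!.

(−∞, ∞)

Apply the ratio test: |a_{n+1}| / |a_n| = (4(n+1)² + 5(n+1) + 2)/(4n² + 5n + 2) · 1/(n+1), which tends to 0 as n → ∞.
The limit is 0, so the series converges for all x; R = ∞.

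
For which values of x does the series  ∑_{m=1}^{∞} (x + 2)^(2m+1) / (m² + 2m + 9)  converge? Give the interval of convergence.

Apply the ratio test: |a_{m+1}| / |a_m| = (m² + 2m + 9)/((m+1)² + 2(m+1) + 9), which tends to 1 as m → ∞.
Writing y = (x + 2)², the series in y has radius 1, so |x + 2| < √(1) = 1 and R = 1.
Check x = -1: the terms are on the order of 1/m², so the series converges absolutely by comparison with the p-series (p = 2 > 1).
Check x = -3: the terms are on the order of 1/m², so the series converges absolutely by comparison with the p-series (p = 2 > 1).

[-3, -1]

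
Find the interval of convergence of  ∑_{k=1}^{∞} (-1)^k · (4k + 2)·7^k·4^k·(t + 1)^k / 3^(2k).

By the ratio test, |a_{k+1}/a_k| = [(4(k+1) + 2)/(4k + 2)] · 7·4/9 → 28/9.
Hence the series converges for |t + 1| < 1/(28/9) = 9/28, so the radius of convergence is 9/28.
When t = -19/28, the terms do not tend to 0, so the series diverges.
At t = -37/28: the terms have absolute value of order k, which does not tend to 0, so the series diverges by the divergence test.

(-37/28, -19/28)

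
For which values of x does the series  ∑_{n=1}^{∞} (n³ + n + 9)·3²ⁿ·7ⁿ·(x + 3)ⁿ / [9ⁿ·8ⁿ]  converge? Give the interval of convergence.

Ratio test: |a_{n+1}/a_n| = [((n+1)³ + (n+1) + 9)/(n³ + n + 9)] · 9·7/(9·8) → 7/8 as n → ∞.
The series converges when 7/8 · |x + 3| < 1, giving R = 8/7.
When x = -13/7, the n-th term does not approach 0; divergence by the term test.
At x = -29/7: the terms do not tend to 0, so the series diverges.

(-29/7, -13/7)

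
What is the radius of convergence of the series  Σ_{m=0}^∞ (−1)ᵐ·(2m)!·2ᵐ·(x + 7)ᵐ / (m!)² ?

R = 1/8

Ratio test: |a_{m+1}/a_m| = (2m+1)·(2m+2)/(m+1)² · 2 → 8 as m → ∞.
The series converges when 8 · |x + 7| < 1, giving R = 1/8.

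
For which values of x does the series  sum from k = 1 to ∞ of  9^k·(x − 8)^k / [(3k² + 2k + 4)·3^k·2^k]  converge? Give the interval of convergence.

Ratio test: |a_{k+1}/a_k| = [(3k² + 2k + 4)/(3(k+1)² + 2(k+1) + 4)] · 9/(3·2) → 3/2 as k → ∞.
Hence the series converges for |x − 8| < 1/(3/2) = 2/3, so the radius of convergence is 2/3.
Endpoint x = 26/3: absolute convergence follows by limit comparison with Σ 1/k².
When x = 22/3, the terms are on the order of 1/k², so the series converges absolutely by comparison with the p-series (p = 2 > 1).

[22/3, 26/3]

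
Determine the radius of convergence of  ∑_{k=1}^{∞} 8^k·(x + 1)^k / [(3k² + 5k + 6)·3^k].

R = 3/8

Ratio test: |a_{k+1}/a_k| = [(3k² + 5k + 6)/(3(k+1)² + 5(k+1) + 6)] · 8/3 → 8/3 as k → ∞.
The series converges when 8/3 · |x + 1| < 1, giving R = 3/8.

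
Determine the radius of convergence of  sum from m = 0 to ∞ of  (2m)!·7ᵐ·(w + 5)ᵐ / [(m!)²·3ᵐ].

Apply the ratio test: |a_{m+1}| / |a_m| = (2m+1)·(2m+2)/(m+1)² · 7/3, which tends to 28/3 as m → ∞.
The series converges when 28/3 · |w + 5| < 1, giving R = 3/28.

R = 3/28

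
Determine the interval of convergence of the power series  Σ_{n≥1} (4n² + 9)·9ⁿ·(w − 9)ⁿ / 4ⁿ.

Ratio test: |a_{n+1}/a_n| = [(4(n+1)² + 9)/(4n² + 9)] · 9/4 → 9/4 as n → ∞.
Thus R = 1/(9/4) = 4/9.
At w = 85/9: the terms do not tend to 0, so the series diverges.
Check w = 77/9: the n-th term does not approach 0; divergence by the term test.

(77/9, 85/9)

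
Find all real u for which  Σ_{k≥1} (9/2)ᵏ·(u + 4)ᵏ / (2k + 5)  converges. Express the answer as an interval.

The ratio of consecutive coefficients is [(2k + 5)/(2(k+1) + 5)] · 9/2 → 9/2.
Hence the series converges for |u + 4| < 1/(9/2) = 2/9, so the radius of convergence is 2/9.
When u = -34/9, the terms are asymptotic to a nonzero constant times 1/k, so the series diverges by limit comparison with Σ 1/k.
Endpoint u = -38/9: an alternating series whose terms decrease to 0 in absolute value, so it converges by the Leibniz criterion.

[-38/9, -34/9)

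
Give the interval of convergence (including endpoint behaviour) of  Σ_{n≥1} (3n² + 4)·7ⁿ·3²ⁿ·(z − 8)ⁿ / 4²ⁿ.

The ratio of consecutive coefficients is [(3(n+1)² + 4)/(3n² + 4)] · 7·9/16 → 63/16.
Hence the series converges for |z − 8| < 1/(63/16) = 16/63, so the radius of convergence is 16/63.
When z = 520/63, the terms have absolute value of order n², which does not tend to 0, so the series diverges by the divergence test.
Endpoint z = 488/63: the terms have absolute value of order n², which does not tend to 0, so the series diverges by the divergence test.

(488/63, 520/63)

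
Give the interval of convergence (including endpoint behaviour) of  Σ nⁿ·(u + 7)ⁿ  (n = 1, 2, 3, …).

{-7}

Applying the root test, |a_n|^(1/n) = n → ∞.
Since the n-th root of |a_n| is unbounded, the series converges only at u = -7; R = 0.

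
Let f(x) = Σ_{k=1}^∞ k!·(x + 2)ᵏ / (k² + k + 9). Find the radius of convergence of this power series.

R = 0

By the ratio test, |a_{k+1}/a_k| = (k+1) · (k² + k + 9)/((k+1)² + (k+1) + 9) → ∞.
The ratio grows without bound, so the series diverges whenever (x + 2) ≠ 0; it converges only at x = -2. R = 0.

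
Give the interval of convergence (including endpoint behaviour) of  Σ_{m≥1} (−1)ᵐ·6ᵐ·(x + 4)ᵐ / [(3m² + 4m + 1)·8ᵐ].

[-16/3, -8/3]

The ratio of consecutive coefficients is [(3m² + 4m + 1)/(3(m+1)² + 4(m+1) + 1)] · 6/8 → 3/4.
Convergence for |x + 4| · 3/4 < 1, i.e. |x + 4| < 4/3. So R = 4/3.
When x = -8/3, the terms are on the order of 1/m², so the series converges absolutely by comparison with the p-series (p = 2 > 1).
At x = -16/3: the terms are on the order of 1/m², so the series converges absolutely by comparison with the p-series (p = 2 > 1).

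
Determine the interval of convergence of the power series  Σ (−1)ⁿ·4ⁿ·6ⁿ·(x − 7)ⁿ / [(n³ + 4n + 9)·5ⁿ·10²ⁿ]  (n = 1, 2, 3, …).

[-83/6, 167/6]

Apply the ratio test: |a_{n+1}| / |a_n| = [(n³ + 4n + 9)/((n+1)³ + 4(n+1) + 9)] · 4·6/(5·100), which tends to 6/125 as n → ∞.
Thus R = 1/(6/125) = 125/6.
At x = 167/6: the terms are on the order of 1/n³, so the series converges absolutely by comparison with the p-series (p = 3 > 1).
Endpoint x = -83/6: the terms are on the order of 1/n³, so the series converges absolutely by comparison with the p-series (p = 3 > 1).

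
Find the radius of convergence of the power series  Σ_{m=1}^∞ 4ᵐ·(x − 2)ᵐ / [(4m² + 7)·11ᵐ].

The ratio of consecutive coefficients is [(4m² + 7)/(4(m+1)² + 7)] · 4/11 → 4/11.
Hence the series converges for |x − 2| < 1/(4/11) = 11/4, so the radius of convergence is 11/4.

R = 11/4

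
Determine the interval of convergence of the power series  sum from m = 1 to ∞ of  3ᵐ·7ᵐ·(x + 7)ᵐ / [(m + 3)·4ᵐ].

Ratio test: |a_{m+1}/a_m| = [(m + 3)/((m+1) + 3)] · 3·7/4 → 21/4 as m → ∞.
Hence the series converges for |x + 7| < 1/(21/4) = 4/21, so the radius of convergence is 4/21.
Check x = -143/21: the terms are asymptotic to a nonzero constant times 1/m, so the series diverges by limit comparison with Σ 1/m.
Endpoint x = -151/21: an alternating series whose terms decrease to 0 in absolute value, so it converges by the Leibniz criterion.

[-151/21, -143/21)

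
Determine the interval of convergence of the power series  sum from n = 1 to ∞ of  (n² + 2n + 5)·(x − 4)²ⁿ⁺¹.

Apply the ratio test: |a_{n+1}| / |a_n| = ((n+1)² + 2(n+1) + 5)/(n² + 2n + 5), which tends to 1 as n → ∞.
Writing y = (x − 4)², the series in y has radius 1, so |x − 4| < √(1) = 1 and R = 1.
Check x = 5: the terms have absolute value of order n², which does not tend to 0, so the series diverges by the divergence test.
When x = 3, the terms do not tend to 0, so the series diverges.

(3, 5)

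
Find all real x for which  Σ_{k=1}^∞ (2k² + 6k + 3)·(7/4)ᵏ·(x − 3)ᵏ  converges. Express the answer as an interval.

(17/7, 25/7)

Ratio test: |a_{k+1}/a_k| = [(2(k+1)² + 6(k+1) + 3)/(2k² + 6k + 3)] · 7/4 → 7/4 as k → ∞.
Hence the series converges for |x − 3| < 1/(7/4) = 4/7, so the radius of convergence is 4/7.
At x = 25/7: the k-th term does not approach 0; divergence by the term test.
Endpoint x = 17/7: the k-th term does not approach 0; divergence by the term test.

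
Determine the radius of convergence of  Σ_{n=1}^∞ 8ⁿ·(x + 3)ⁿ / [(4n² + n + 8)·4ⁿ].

R = 1/2

By the ratio test, |a_{n+1}/a_n| = [(4n² + n + 8)/(4(n+1)² + (n+1) + 8)] · 8/4 → 2.
Convergence for |x + 3| · 2 < 1, i.e. |x + 3| < 1/2. So R = 1/2.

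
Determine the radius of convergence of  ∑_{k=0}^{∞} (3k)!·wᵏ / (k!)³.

Apply the ratio test: |a_{k+1}| / |a_k| = (3k+1)·(3k+2)·(3k+3)/(k+1)³, which tends to 27 as k → ∞.
Convergence for |w| · 27 < 1, i.e. |w| < 1/27. So R = 1/27.

R = 1/27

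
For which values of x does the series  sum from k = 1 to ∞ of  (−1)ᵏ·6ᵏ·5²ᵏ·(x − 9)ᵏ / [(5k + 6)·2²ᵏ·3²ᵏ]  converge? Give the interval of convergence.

By the ratio test, |a_{k+1}/a_k| = [(5k + 6)/(5(k+1) + 6)] · 6·25/(4·9) → 25/6.
Convergence for |x − 9| · 25/6 < 1, i.e. |x − 9| < 6/25. So R = 6/25.
When x = 231/25, convergence follows from the alternating series test (terms decrease monotonically to 0).
Endpoint x = 219/25: the terms behave like c/k; limit comparison with the harmonic series gives divergence.

(219/25, 231/25]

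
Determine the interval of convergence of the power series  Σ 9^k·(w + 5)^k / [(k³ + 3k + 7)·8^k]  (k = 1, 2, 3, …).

By the ratio test, |a_{k+1}/a_k| = [(k³ + 3k + 7)/((k+1)³ + 3(k+1) + 7)] · 9/8 → 9/8.
Thus R = 1/(9/8) = 8/9.
At w = -37/9: the terms are on the order of 1/k³, so the series converges absolutely by comparison with the p-series (p = 3 > 1).
At w = -53/9: the series is dominated by a constant times Σ 1/k³, which converges (p = 3 > 1).

[-53/9, -37/9]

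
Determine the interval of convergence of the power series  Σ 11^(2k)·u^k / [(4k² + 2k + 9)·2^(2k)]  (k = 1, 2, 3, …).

By the ratio test, |a_{k+1}/a_k| = [(4k² + 2k + 9)/(4(k+1)² + 2(k+1) + 9)] · 121/4 → 121/4.
The series converges when 121/4 · |u| < 1, giving R = 4/121.
At u = 4/121: absolute convergence follows by limit comparison with Σ 1/k².
When u = -4/121, the series is dominated by a constant times Σ 1/k², which converges (p = 2 > 1).

[-4/121, 4/121]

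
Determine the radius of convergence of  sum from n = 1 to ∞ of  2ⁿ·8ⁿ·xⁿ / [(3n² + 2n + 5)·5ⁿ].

The ratio of consecutive coefficients is [(3n² + 2n + 5)/(3(n+1)² + 2(n+1) + 5)] · 2·8/5 → 16/5.
Convergence for |x| · 16/5 < 1, i.e. |x| < 5/16. So R = 5/16.

R = 5/16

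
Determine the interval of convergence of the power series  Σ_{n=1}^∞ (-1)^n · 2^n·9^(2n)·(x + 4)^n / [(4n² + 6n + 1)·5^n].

Apply the ratio test: |a_{n+1}| / |a_n| = [(4n² + 6n + 1)/(4(n+1)² + 6(n+1) + 1)] · 2·81/5, which tends to 162/5 as n → ∞.
Thus R = 1/(162/5) = 5/162.
Check x = -643/162: absolute convergence follows by limit comparison with Σ 1/n².
Endpoint x = -653/162: the series is dominated by a constant times Σ 1/n², which converges (p = 2 > 1).

[-653/162, -643/162]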